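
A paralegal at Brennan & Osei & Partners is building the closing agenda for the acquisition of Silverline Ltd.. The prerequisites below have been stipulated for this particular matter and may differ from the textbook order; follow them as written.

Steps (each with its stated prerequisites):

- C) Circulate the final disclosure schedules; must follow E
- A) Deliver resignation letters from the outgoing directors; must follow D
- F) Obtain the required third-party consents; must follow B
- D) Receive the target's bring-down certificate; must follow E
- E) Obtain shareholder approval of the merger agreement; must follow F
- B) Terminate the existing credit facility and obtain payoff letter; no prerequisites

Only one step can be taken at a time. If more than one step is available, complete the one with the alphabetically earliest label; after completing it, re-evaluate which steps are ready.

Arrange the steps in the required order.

B has no prerequisites → B first.
Next only F has its prerequisites met → F.
That leaves E as the only ready step → E.
Now C and D have their prerequisites met. C has the earlier label, so C next.
That leaves D as the only ready step → D.
Next only A has its prerequisites met → A.

B → F → E → C → D → A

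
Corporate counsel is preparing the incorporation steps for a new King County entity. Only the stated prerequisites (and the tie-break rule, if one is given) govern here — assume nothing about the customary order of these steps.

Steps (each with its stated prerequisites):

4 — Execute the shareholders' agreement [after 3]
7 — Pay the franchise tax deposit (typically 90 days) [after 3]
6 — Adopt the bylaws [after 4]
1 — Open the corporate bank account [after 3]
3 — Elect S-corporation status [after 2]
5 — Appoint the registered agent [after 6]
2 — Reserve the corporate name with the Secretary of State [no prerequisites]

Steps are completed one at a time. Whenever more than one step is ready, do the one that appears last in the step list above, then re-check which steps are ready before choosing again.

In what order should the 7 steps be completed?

Only 2 has no prerequisites, so it is first.
That leaves 3 as the only ready step → 3.
1, 7 and 4 are all available; 1 is listed later → 1.
Now 7 and 4 have their prerequisites met. 7 is listed later, so 7 next.
4 needed 3, now all done → 4.
6 needed 4, now all done → 6.
5 is the only step now ready → 5.

2, 3, 1, 7, 4, 6, 5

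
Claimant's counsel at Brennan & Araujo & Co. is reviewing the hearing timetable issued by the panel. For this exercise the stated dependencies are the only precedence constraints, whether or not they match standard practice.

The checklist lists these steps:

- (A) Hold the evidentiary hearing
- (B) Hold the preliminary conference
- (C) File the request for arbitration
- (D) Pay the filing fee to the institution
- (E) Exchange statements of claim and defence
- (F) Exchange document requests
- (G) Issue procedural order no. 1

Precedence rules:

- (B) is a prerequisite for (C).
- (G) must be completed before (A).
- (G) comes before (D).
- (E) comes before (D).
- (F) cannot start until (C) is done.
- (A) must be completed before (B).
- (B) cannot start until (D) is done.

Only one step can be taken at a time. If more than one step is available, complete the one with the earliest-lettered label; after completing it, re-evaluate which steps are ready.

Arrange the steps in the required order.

(E) (G) (A) (D) (B) (C) (F)

Nothing is required for (E) and (G). (E) has the earlier label → (E) first.
That leaves (G) as the only ready step → (G).
Now (A) and (D) have their prerequisites met. (A) has the earlier label, so (A) next.
That leaves (D) as the only ready step → (D).
(B) needed (A) and (D), now all done → (B).
Next only (C) has its prerequisites met → (C).
Next only (F) has its prerequisites met → (F).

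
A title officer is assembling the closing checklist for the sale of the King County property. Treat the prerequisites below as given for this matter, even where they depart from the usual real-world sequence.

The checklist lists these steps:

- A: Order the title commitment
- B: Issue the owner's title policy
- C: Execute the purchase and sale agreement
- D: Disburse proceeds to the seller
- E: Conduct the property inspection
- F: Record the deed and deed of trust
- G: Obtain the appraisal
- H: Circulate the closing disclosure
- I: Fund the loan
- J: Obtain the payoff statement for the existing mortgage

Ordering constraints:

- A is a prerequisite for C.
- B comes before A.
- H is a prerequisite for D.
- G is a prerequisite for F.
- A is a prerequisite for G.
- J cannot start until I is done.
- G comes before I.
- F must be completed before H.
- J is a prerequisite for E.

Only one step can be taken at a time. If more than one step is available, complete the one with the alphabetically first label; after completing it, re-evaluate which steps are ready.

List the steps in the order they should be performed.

B is the only step with nothing outstanding, so it goes first.
A needed B, now all done → A.
C and G are both available; C has the earlier label → C.
G needed A, now all done → G.
Now F and I have their prerequisites met. F has the earlier label, so F next.
H now also ready, so the ready set is {H, I}; H has the earlier label → H.
D and I are both available; D has the earlier label → D.
I needed G, now all done → I.
J needed I, now all done → J.
Next only E has its prerequisites met → E.

B, A, C, G, F, H, D, I, J, E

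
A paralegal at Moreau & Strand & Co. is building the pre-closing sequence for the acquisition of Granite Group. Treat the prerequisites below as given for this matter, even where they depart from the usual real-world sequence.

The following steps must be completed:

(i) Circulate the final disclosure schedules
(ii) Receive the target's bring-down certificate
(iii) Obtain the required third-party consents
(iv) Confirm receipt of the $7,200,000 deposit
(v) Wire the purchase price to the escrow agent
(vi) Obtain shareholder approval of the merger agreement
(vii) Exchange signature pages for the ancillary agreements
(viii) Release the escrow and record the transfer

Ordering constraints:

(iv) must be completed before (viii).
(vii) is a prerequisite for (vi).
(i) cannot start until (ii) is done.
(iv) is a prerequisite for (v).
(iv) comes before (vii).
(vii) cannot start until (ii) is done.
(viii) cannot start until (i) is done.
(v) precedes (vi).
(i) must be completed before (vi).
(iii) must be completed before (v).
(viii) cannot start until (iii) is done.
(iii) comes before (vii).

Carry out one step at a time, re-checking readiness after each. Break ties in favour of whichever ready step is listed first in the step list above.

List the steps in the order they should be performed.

Nothing is required for (ii), (iii) and (iv). (ii) is listed earlier → (ii) first.
Ready: (i), (iii) and (iv). (i) is listed earlier → (i).
Ready: (iii) and (iv). (iii) is listed earlier → (iii).
That leaves (iv) as the only ready step → (iv).
Ready: (v), (vii) and (viii). (v) is listed earlier → (v).
Now (vii) and (viii) have their prerequisites met. (vii) is listed earlier, so (vii) next.
(vi) now also ready, so the ready set is {(vi), (viii)}; (vi) is listed earlier → (vi).
That leaves (viii) as the only ready step → (viii).

(ii) → (i) → (iii) → (iv) → (v) → (vii) → (vi) → (viii)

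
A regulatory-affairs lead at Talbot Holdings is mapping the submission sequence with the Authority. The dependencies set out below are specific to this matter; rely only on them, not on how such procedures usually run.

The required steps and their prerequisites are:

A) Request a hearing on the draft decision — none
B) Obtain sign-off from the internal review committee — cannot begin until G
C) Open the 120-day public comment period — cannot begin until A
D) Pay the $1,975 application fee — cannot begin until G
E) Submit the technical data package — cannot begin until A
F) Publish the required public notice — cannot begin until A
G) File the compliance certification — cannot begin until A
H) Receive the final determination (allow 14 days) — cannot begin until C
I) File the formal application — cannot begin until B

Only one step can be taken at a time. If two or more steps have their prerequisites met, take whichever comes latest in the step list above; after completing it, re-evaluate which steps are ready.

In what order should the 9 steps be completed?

A → G → F → E → D → C → H → B → I

Only A has no prerequisites, so it is first.
G, F, E and C are all available; G is listed later → G.
D and B now also ready, so the ready set is {F, E, D, C, B}; F is listed later → F.
Ready: E, D, C and B. E is listed later → E.
D, C and B are all available; D is listed later → D.
C and B are both available; C is listed later → C.
H now also ready, so the ready set is {H, B}; H is listed later → H.
B is the only step now ready → B.
I is the only step now ready → I.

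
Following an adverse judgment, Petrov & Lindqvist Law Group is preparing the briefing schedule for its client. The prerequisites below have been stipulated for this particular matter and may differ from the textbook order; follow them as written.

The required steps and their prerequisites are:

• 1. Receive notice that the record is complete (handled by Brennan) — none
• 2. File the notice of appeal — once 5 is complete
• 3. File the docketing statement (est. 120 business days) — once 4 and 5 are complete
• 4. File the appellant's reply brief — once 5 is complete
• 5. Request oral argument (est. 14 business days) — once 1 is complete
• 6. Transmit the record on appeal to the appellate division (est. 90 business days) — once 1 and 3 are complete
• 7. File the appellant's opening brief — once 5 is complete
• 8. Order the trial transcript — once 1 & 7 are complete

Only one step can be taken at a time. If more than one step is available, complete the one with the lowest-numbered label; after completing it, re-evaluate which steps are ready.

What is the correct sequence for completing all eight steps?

Only 1 has no prerequisites, so it is first.
Next only 5 has its prerequisites met → 5.
2, 4 and 7 are all available; 2 has the earlier label → 2.
Ready: 4 and 7. 4 has the earlier label → 4.
3 now also ready, so the ready set is {3, 7}; 3 has the earlier label → 3.
6 now also ready, so the ready set is {6, 7}; 6 has the earlier label → 6.
Next only 7 has its prerequisites met → 7.
8 needed 1 and 7, now all done → 8.

1 5 2 4 3 6 7 8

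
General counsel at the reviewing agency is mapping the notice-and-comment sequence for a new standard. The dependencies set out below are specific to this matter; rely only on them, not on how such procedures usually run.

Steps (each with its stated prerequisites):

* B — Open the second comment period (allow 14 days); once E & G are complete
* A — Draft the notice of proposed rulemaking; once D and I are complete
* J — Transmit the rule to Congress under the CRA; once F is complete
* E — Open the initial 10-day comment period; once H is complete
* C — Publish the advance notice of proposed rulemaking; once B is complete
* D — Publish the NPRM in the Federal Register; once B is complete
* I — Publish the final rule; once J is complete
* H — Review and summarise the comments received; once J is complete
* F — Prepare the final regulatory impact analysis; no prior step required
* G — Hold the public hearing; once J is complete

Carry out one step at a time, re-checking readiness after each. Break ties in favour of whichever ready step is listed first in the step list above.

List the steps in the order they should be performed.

F has no prerequisites → F first.
J needed F, now all done → J.
Now I, H and G have their prerequisites met. I is listed earlier, so I next.
Now H and G have their prerequisites met. H is listed earlier, so H next.
E and G are both available; E is listed earlier → E.
That leaves G as the only ready step → G.
Next only B has its prerequisites met → B.
Now C and D have their prerequisites met. C is listed earlier, so C next.
Next only D has its prerequisites met → D.
A needed D and I, now all done → A.

F, J, I, H, E, G, B, C, D, A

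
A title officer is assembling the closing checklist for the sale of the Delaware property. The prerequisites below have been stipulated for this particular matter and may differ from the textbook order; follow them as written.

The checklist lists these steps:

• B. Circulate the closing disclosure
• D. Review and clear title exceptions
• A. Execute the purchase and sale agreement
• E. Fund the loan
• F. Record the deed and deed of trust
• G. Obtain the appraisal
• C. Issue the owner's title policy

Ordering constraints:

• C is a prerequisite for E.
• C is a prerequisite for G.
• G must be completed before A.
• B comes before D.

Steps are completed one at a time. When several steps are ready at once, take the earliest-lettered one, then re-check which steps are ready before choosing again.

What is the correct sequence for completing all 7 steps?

B, C and F have no prerequisites; B has the earlier label, so B is first.
C, D and F are all available; C has the earlier label → C.
Ready: D, E, F and G. D has the earlier label → D.
Ready: E, F and G. E has the earlier label → E.
Ready: F and G. F has the earlier label → F.
Next only G has its prerequisites met → G.
A is the only step now ready → A.

B, C, D, E, F, G, A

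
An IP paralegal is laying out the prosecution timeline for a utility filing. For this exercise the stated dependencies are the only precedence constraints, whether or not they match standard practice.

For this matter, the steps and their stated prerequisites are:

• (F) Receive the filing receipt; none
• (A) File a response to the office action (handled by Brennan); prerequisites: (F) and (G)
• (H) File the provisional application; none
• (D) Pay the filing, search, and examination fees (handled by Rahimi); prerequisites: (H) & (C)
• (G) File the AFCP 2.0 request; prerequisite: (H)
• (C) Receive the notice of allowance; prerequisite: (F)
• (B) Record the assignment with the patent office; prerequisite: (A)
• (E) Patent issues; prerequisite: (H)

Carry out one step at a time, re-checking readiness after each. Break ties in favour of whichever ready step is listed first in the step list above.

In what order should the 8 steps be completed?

(F), (H), (G), (A), (C), (D), (B), (E)

(F) and (H) have no prerequisites; (F) is listed earlier, so (F) is first.
(C) now also ready, so the ready set is {(H), (C)}; (H) is listed earlier → (H).
Now (G), (C) and (E) have their prerequisites met. (G) is listed earlier, so (G) next.
(A) now also ready, so the ready set is {(A), (C), (E)}; (A) is listed earlier → (A).
(C), (B) and (E) are all available; (C) is listed earlier → (C).
(D), (B) and (E) are all available; (D) is listed earlier → (D).
Ready: (B) and (E). (B) is listed earlier → (B).
That leaves (E) as the only ready step → (E).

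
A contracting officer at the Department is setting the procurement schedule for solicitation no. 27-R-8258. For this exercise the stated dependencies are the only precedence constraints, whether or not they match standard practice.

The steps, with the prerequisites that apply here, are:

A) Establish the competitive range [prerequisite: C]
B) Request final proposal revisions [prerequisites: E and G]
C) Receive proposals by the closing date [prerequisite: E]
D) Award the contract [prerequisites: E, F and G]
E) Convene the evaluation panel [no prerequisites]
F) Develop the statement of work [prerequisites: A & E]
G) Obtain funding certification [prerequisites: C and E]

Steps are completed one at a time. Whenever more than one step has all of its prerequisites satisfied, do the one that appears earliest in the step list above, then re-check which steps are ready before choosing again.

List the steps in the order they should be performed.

E is the only step with nothing outstanding, so it goes first.
Next only C has its prerequisites met → C.
A and G are both available; A is listed earlier → A.
F now also ready, so the ready set is {F, G}; F is listed earlier → F.
G needed C and E, now all done → G.
Now B and D have their prerequisites met. B is listed earlier, so B next.
That leaves D as the only ready step → D.

E C A F G B D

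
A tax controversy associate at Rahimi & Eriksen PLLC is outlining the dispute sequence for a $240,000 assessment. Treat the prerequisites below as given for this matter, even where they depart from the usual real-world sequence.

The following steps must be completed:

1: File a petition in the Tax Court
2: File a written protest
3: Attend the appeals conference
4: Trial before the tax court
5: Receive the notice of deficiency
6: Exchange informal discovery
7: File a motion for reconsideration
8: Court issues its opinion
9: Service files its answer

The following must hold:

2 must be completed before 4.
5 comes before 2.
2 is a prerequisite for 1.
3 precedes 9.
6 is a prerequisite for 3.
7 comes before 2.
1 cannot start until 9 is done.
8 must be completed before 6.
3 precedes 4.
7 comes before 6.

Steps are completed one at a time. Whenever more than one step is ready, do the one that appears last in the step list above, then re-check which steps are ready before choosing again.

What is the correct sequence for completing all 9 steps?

8 → 7 → 6 → 5 → 3 → 9 → 2 → 4 → 1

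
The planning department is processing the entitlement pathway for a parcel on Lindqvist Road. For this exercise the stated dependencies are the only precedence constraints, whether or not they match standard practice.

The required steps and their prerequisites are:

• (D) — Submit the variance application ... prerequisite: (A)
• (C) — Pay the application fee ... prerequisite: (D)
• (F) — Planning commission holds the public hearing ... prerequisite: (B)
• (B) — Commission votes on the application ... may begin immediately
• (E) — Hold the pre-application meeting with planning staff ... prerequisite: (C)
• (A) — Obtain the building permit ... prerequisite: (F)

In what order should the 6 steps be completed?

(B) is the only step with nothing outstanding, so it goes first.
(F) needed (B), now all done → (F).
Next only (A) has its prerequisites met → (A).
(D) needed (A), now all done → (D).
(C) needed (D), now all done → (C).
(E) needed (C), now all done → (E).

(B), (F), (A), (D), (C), (E)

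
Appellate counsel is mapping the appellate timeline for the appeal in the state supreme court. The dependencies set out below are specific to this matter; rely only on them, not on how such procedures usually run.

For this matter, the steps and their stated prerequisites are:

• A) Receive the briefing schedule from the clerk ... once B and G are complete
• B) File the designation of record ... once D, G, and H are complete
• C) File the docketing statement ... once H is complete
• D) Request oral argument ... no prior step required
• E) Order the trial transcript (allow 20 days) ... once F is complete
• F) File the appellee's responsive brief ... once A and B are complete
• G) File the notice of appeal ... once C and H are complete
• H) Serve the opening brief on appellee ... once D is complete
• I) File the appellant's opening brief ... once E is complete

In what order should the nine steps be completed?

D, H, C, G, B, A, F, E, I

D has no prerequisites → D first.
H needed D, now all done → H.
Next only C has its prerequisites met → C.
G needed C and H, now all done → G.
That leaves B as the only ready step → B.
A is the only step now ready → A.
F needed A and B, now all done → F.
E is the only step now ready → E.
I is the only step now ready → I.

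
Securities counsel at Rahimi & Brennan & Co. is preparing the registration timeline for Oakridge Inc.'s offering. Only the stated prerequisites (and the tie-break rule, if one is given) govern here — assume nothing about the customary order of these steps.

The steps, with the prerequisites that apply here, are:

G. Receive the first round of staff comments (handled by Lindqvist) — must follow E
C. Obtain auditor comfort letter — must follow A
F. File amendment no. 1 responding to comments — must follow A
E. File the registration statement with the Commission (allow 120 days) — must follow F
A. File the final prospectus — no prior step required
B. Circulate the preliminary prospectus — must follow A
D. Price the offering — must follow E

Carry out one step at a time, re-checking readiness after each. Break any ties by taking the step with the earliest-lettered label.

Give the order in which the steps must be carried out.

A B C F E D G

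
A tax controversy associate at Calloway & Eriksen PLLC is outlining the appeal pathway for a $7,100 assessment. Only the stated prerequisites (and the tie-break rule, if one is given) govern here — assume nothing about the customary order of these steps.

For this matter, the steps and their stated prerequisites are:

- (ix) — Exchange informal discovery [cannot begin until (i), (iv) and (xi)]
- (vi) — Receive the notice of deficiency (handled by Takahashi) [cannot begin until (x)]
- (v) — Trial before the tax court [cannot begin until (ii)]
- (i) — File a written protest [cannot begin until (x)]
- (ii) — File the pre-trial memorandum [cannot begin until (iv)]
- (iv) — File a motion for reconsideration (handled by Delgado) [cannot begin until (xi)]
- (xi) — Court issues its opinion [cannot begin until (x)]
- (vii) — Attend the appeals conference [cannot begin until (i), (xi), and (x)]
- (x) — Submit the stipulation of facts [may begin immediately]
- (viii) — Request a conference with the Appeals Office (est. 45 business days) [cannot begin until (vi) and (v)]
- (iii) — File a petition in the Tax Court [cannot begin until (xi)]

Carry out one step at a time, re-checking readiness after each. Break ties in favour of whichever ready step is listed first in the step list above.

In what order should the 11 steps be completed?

(x), (vi), (i), (xi), (iv), (ix), (ii), (v), (vii), (viii), (iii)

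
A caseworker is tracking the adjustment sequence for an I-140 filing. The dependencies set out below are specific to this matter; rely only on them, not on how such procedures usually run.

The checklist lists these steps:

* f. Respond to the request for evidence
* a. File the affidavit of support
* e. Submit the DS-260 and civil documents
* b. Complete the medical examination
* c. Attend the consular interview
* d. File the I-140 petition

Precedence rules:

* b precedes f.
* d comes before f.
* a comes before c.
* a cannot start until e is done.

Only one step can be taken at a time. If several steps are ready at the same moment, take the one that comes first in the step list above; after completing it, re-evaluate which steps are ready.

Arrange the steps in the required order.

e, b and d have no prerequisites; e is listed earlier, so e is first.
a now also ready, so the ready set is {a, b, d}; a is listed earlier → a.
b, c and d are all available; b is listed earlier → b.
Now c and d have their prerequisites met. c is listed earlier, so c next.
That leaves d as the only ready step → d.
That leaves f as the only ready step → f.

e, a, b, c, d, f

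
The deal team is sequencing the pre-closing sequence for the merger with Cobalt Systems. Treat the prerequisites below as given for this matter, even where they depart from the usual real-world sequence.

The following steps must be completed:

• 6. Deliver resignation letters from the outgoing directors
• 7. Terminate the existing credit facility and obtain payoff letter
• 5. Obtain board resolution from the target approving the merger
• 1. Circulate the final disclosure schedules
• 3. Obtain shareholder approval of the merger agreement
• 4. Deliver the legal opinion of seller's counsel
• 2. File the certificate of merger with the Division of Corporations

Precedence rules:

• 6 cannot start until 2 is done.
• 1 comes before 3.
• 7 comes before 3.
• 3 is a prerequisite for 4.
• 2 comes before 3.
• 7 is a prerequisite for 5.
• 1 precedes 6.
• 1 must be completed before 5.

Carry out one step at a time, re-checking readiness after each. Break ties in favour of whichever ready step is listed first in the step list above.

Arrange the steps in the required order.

7, 1 and 2 have no prerequisites; 7 is listed earlier, so 7 is first.
Now 1 and 2 have their prerequisites met. 1 is listed earlier, so 1 next.
5 and 2 are both available; 5 is listed earlier → 5.
That leaves 2 as the only ready step → 2.
6 and 3 are both available; 6 is listed earlier → 6.
3 needed 7, 1 and 2, now all done → 3.
Next only 4 has its prerequisites met → 4.

7 → 1 → 5 → 2 → 6 → 3 → 4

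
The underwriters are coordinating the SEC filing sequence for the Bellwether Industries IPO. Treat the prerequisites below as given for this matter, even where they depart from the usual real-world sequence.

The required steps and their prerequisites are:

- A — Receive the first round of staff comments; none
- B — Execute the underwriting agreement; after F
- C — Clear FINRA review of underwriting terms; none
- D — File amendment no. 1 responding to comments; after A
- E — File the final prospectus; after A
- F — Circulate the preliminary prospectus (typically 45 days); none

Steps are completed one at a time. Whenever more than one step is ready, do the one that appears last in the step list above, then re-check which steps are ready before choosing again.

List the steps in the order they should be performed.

F, C, B, A, E, D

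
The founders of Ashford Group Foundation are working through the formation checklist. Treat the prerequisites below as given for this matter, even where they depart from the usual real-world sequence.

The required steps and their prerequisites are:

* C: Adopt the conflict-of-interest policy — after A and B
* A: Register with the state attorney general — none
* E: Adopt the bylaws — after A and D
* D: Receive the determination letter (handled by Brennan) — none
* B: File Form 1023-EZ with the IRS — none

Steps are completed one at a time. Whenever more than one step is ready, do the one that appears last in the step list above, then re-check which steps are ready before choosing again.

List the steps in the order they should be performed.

B, D and A have no prerequisites; B is listed later, so B is first.
Ready: D and A. D is listed later → D.
Next only A has its prerequisites met → A.
Ready: E and C. E is listed later → E.
C needed B and A, now all done → C.

B, D, A, E, C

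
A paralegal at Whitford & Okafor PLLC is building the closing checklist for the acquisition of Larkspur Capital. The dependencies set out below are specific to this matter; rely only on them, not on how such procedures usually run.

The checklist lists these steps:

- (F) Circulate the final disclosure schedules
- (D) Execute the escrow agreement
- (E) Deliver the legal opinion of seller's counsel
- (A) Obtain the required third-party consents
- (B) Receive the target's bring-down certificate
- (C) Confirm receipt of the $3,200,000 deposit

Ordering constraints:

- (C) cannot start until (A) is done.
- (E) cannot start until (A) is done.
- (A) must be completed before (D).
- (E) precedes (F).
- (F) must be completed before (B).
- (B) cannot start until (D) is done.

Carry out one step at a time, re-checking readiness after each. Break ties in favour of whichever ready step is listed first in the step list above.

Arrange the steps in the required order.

(A) → (D) → (E) → (F) → (B) → (C)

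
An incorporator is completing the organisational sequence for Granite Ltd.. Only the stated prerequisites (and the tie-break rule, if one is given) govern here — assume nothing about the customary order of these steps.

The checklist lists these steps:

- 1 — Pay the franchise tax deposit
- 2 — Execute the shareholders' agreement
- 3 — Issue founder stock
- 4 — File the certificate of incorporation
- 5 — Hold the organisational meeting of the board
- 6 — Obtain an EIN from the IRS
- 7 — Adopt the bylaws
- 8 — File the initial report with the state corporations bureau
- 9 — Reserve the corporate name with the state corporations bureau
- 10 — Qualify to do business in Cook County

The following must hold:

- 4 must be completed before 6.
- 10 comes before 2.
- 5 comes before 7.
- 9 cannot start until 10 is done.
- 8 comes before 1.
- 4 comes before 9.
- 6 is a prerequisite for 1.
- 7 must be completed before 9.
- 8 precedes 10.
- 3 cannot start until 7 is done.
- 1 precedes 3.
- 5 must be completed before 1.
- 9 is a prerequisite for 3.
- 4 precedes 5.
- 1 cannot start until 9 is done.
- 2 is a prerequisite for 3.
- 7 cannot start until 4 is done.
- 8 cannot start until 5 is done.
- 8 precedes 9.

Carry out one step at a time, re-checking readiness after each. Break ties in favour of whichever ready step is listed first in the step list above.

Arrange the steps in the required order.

4 is the only step with nothing outstanding, so it goes first.
Now 5 and 6 have their prerequisites met. 5 is listed earlier, so 5 next.
7 and 8 now also ready, so the ready set is {6, 7, 8}; 6 is listed earlier → 6.
Ready: 7 and 8. 7 is listed earlier → 7.
8 is the only step now ready → 8.
10 needed 8, now all done → 10.
Now 2 and 9 have their prerequisites met. 2 is listed earlier, so 2 next.
9 needed 4, 7, 8 and 10, now all done → 9.
1 needed 5, 6, 8 and 9, now all done → 1.
Next only 3 has its prerequisites met → 3.

4 5 6 7 8 10 2 9 1 3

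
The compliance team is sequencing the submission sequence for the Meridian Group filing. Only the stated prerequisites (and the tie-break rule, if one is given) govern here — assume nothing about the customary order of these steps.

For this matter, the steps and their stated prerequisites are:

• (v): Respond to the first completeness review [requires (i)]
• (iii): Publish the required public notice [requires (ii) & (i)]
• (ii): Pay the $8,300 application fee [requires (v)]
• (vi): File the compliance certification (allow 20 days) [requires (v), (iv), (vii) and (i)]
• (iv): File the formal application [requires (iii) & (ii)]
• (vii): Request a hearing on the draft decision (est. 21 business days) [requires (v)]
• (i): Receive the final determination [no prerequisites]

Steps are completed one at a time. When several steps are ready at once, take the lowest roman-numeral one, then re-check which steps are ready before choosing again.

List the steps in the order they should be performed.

(i) has no prerequisites → (i) first.
(v) needed (i), now all done → (v).
(ii) and (vii) are both available; (ii) has the earlier label → (ii).
(iii) now also ready, so the ready set is {(iii), (vii)}; (iii) has the earlier label → (iii).
(iv) now also ready, so the ready set is {(iv), (vii)}; (iv) has the earlier label → (iv).
(vii) is the only step now ready → (vii).
(vi) is the only step now ready → (vi).

(i) → (v) → (ii) → (iii) → (iv) → (vii) → (vi)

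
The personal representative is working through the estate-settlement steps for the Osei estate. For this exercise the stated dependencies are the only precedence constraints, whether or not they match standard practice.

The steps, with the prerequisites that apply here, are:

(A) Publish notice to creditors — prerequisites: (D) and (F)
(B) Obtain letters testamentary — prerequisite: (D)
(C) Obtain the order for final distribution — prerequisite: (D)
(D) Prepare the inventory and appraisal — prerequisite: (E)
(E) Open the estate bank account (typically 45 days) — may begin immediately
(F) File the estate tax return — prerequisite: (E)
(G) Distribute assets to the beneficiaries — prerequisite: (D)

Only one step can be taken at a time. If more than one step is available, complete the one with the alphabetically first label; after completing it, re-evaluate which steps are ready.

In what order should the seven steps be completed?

Only (E) has no prerequisites, so it is first.
(D) and (F) are both available; (D) has the earlier label → (D).
(B), (C) and (G) now also ready, so the ready set is {(B), (C), (F), (G)}; (B) has the earlier label → (B).
(C), (F) and (G) are all available; (C) has the earlier label → (C).
Now (F) and (G) have their prerequisites met. (F) has the earlier label, so (F) next.
Ready: (A) and (G). (A) has the earlier label → (A).
Next only (G) has its prerequisites met → (G).

(E) (D) (B) (C) (F) (A) (G)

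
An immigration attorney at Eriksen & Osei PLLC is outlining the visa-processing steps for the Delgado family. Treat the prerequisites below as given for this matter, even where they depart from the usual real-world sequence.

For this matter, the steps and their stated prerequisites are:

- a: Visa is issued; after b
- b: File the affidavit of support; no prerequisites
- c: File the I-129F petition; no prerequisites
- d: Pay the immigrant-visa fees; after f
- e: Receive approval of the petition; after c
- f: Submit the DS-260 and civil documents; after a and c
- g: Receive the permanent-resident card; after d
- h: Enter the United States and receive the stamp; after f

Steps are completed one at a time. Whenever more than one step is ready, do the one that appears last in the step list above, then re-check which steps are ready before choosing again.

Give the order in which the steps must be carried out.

c, e, b, a, f, h, d, g

Nothing is required for c and b. c is listed later → c first.
e and b are both available; e is listed later → e.
b is the only step now ready → b.
That leaves a as the only ready step → a.
That leaves f as the only ready step → f.
Ready: h and d. h is listed later → h.
Next only d has its prerequisites met → d.
g needed d, now all done → g.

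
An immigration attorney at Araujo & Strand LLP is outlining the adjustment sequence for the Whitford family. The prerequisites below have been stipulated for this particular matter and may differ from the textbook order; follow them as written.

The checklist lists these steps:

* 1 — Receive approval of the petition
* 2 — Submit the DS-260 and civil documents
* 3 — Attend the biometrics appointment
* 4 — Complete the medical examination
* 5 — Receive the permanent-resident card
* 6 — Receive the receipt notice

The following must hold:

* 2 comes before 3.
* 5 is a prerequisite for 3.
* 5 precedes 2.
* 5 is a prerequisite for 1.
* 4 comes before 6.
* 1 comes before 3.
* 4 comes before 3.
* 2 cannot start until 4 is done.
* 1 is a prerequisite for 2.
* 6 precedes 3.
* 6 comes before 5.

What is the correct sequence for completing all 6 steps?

4 is the only step with nothing outstanding, so it goes first.
6 needed 4, now all done → 6.
That leaves 5 as the only ready step → 5.
That leaves 1 as the only ready step → 1.
Next only 2 has its prerequisites met → 2.
3 is the only step now ready → 3.

4 → 6 → 5 → 1 → 2 → 3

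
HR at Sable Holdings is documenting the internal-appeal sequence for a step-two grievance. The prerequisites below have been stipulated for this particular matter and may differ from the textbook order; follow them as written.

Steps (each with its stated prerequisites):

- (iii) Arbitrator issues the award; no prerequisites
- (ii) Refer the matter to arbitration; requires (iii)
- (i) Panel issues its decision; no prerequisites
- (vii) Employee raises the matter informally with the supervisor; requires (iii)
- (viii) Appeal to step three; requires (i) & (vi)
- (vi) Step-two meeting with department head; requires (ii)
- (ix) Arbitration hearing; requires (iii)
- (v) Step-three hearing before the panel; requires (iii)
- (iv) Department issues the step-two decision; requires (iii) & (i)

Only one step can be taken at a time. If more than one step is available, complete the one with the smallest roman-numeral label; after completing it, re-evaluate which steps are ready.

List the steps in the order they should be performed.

(i) (iii) (ii) (iv) (v) (vi) (vii) (viii) (ix)

(i) and (iii) have no prerequisites; (i) has the earlier label, so (i) is first.
Next only (iii) has its prerequisites met → (iii).
(ii), (iv), (v), (vii) and (ix) are all available; (ii) has the earlier label → (ii).
Now (iv), (v), (vi), (vii) and (ix) have their prerequisites met. (iv) has the earlier label, so (iv) next.
(v), (vi), (vii) and (ix) are all available; (v) has the earlier label → (v).
(vi), (vii) and (ix) are all available; (vi) has the earlier label → (vi).
(viii) now also ready, so the ready set is {(vii), (viii), (ix)}; (vii) has the earlier label → (vii).
Ready: (viii) and (ix). (viii) has the earlier label → (viii).
(ix) needed (iii), now all done → (ix).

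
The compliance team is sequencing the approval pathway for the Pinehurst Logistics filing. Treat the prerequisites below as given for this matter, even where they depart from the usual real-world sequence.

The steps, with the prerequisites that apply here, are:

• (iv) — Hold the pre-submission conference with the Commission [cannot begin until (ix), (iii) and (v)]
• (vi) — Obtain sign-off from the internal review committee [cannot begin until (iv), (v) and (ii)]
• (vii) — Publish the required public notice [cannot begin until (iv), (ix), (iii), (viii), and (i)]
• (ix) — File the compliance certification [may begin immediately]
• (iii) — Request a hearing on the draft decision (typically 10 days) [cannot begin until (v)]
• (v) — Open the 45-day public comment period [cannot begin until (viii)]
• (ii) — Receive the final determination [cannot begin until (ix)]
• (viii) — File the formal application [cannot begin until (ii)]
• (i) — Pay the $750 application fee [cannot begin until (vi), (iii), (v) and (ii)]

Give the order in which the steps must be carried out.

(ix), (ii), (viii), (v), (iii), (iv), (vi), (i), (vii)

Only (ix) has no prerequisites, so it is first.
Next only (ii) has its prerequisites met → (ii).
(viii) is the only step now ready → (viii).
(v) is the only step now ready → (v).
(iii) needed (v), now all done → (iii).
(iv) is the only step now ready → (iv).
Next only (vi) has its prerequisites met → (vi).
Next only (i) has its prerequisites met → (i).
(vii) needed (iv), (ix), (iii), (viii) and (i), now all done → (vii).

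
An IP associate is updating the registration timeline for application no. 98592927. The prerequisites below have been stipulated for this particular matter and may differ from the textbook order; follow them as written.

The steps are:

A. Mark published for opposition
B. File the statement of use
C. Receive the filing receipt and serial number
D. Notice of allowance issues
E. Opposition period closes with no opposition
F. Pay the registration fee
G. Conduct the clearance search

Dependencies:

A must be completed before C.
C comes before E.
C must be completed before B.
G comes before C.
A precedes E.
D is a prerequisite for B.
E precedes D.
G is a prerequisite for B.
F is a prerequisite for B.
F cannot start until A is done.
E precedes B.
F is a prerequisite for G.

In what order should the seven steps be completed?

A → F → G → C → E → D → B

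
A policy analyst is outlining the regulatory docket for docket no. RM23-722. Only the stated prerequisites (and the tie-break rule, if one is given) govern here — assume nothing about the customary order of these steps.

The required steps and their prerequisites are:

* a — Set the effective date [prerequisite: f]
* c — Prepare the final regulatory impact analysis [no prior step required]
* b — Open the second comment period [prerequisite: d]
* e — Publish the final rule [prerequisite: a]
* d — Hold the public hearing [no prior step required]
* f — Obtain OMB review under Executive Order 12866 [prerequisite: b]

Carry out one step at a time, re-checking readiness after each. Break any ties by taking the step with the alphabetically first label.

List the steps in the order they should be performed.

c → d → b → f → a → e

c and d have no prerequisites; c has the earlier label, so c is first.
d is the only step now ready → d.
Next only b has its prerequisites met → b.
f is the only step now ready → f.
a is the only step now ready → a.
e needed a, now all done → e.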